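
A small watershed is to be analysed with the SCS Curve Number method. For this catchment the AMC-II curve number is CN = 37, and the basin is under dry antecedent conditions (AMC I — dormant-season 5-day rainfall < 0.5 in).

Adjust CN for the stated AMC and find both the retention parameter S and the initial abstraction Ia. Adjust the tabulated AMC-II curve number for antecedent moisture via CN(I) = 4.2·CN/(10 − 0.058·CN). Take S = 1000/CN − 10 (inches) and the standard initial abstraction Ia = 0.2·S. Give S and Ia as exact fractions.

S = 1500/37 in ≈ 40.541 in; Ia = 300/37 in ≈ 8.108 in

Adjust CN=37 to AMC I: 4.2·37/(10 − 0.058·37) → (777/5) ÷ (3927/500) = 3700/187 ≈ 19.786
S = 1000/(3700/187) − 10 = 1500/37 in ≈ 40.541 in
Ia = 0.2S: 0.2·40.541 = 8.108 in (exactly 300/37)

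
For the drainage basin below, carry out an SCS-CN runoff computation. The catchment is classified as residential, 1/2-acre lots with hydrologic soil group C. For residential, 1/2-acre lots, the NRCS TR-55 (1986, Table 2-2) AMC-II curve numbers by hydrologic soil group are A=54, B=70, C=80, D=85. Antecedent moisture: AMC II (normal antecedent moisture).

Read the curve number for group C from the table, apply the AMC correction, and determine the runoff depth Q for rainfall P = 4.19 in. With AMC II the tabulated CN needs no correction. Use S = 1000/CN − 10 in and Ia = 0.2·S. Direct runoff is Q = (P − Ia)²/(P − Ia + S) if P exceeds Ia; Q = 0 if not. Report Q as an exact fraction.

Q = 136161/61900 in ≈ 2.200 in

NRCS table: residential, 1/2-acre lots, soil group C → CN(II) = 80
Average conditions: CN = 80 (no AMC adjustment).
Max retention: S = 1000/80 − 10 = 5/2 in (≈ 2.500 in)
Initial abstraction Ia = S/5 = (5/2)/5 = 1/2 ≈ 0.500 in
P − Ia = 4.190 − 0.500 = 369/100 ≈ 3.690 in (> 0, runoff occurs)
Runoff Q = (P−Ia)²/(P−Ia+S) = (3.690)²/(3.690+2.500) = 136161/61900 ≈ 2.200 in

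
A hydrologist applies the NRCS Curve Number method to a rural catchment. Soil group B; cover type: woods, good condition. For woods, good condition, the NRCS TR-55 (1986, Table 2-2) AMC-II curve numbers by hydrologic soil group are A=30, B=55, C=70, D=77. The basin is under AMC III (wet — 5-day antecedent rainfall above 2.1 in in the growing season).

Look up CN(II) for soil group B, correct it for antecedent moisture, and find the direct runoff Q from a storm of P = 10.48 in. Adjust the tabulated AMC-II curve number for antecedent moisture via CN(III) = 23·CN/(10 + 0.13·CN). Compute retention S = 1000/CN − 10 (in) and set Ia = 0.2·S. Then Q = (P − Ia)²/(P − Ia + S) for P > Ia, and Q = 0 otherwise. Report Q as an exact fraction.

Q = 1908754898/266554475 in ≈ 7.161 in

NRCS table: woods, good condition, soil group B → CN(II) = 55
CN(III) from CN(II)=55: (23·55)/(10 + 0.13·55) = 25300/343 ≈ 73.761
S = 1000/(25300/343) − 10 = 900/253 in ≈ 3.557 in
Ia = 0.2S: 0.2·3.557 = 0.711 in (exactly 180/253)
Since P=10.480 > Ia=0.711: effective rainfall P−Ia = 61786/6325 in
Q: (61786/6325)² ÷ (84286/6325) = 1908754898/266554475 in (≈ 7.161 in)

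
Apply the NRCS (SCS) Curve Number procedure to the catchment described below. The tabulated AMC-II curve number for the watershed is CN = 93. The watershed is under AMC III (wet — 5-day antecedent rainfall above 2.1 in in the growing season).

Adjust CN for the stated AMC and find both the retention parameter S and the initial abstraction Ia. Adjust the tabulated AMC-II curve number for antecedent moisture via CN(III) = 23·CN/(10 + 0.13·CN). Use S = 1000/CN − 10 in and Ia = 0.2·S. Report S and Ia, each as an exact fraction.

S = 700/2139 in ≈ 0.327 in; Ia = 140/2139 in ≈ 0.065 in

Wet (AMC III): CN(III) = 23·93/(10 + 0.13·93) = 2139/(2209/100) = 213900/2209 ≈ 96.831
S = 1000/(213900/2209) − 10 = 700/2139 in ≈ 0.327 in
Ia = 0.2·(700/2139) = 140/2139 in ≈ 0.065 in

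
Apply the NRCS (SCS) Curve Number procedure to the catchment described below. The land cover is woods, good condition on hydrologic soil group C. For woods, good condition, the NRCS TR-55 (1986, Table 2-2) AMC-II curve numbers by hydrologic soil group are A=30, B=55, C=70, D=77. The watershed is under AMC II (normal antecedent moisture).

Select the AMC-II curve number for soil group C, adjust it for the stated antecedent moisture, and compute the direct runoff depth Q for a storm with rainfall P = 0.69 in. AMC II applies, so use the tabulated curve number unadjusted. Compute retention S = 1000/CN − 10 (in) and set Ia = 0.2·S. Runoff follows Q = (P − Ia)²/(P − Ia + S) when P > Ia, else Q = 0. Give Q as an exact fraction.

NRCS table: woods, good condition, soil group C → CN(II) = 70
AMC II — tabulated CN = 70 applies directly.
Max retention: S = 1000/70 − 10 = 30/7 in (≈ 4.286 in)
Ia = 0.2·(30/7) = 6/7 in ≈ 0.857 in
P = 0.690 ≤ Ia = 0.857 in: entire storm abstracted, Q = 0.

Q = 0 in ≈ 0.000 in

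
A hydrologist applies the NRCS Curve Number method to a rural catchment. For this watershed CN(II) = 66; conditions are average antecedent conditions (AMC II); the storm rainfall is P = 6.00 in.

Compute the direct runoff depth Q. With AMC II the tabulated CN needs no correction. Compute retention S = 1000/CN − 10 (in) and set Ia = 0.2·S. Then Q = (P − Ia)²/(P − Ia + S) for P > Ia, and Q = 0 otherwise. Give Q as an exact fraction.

AMC II — tabulated CN = 66 applies directly.
Max retention: S = 1000/66 − 10 = 170/33 in (≈ 5.152 in)
Ia = 0.2·(170/33) = 34/33 in ≈ 1.030 in
P − Ia = 6.000 − 1.030 = 164/33 ≈ 4.970 in (> 0, runoff occurs)
Q = (164/33)²/((164/33) + 170/33) = (26896/1089)/(334/33) = 13448/5511 in ≈ 2.440 in

Q = 13448/5511 in ≈ 2.440 in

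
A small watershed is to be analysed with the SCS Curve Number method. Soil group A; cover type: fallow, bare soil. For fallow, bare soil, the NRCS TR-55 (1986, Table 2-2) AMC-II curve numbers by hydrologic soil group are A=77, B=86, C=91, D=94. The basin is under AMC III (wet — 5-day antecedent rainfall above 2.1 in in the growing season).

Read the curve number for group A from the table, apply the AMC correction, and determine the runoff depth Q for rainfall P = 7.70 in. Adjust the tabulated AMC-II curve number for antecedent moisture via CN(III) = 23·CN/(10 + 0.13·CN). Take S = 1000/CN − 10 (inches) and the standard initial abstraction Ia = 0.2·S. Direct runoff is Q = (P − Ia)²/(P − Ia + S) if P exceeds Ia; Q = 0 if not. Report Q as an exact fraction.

NRCS table: fallow, bare soil, soil group A → CN(II) = 77
CN(III) from CN(II)=77: (23·77)/(10 + 0.13·77) = 7700/87 ≈ 88.506
S = 1000/(7700/87) − 10 = 100/77 in ≈ 1.299 in
Ia = 0.2·(100/77) = 20/77 in ≈ 0.260 in
Since P=7.700 > Ia=0.260: effective rainfall P−Ia = 5729/770 in
Q: (5729/770)² ÷ (6729/770) = 32821441/5181330 in (≈ 6.335 in)

Q = 32821441/5181330 in ≈ 6.335 in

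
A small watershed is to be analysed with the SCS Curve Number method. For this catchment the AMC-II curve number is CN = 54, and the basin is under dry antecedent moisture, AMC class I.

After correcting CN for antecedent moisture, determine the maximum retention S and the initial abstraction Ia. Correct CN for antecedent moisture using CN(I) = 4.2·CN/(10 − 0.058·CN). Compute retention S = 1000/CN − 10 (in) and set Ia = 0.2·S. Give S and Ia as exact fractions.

S = 11500/567 in ≈ 20.282 in; Ia = 2300/567 in ≈ 4.056 in

Dry (AMC I): CN(I) = 4.2·54/(10 − 0.058·54) = (1134/5)/(1717/250) = 56700/1717 ≈ 33.023
Retention S: 1000/CN − 10 with CN=33.023 → S = 11500/567 ≈ 20.282 in
Ia = 0.2·(11500/567) = 2300/567 in ≈ 4.056 in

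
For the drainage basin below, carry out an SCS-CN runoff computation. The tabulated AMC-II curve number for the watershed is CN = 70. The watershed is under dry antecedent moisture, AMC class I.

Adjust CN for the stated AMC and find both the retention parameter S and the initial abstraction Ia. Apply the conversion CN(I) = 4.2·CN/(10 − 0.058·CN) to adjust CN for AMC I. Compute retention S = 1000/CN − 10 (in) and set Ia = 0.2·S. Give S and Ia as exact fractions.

S = 500/49 in ≈ 10.204 in; Ia = 100/49 in ≈ 2.041 in

CN(I) from CN(II)=70: (4.2·70)/(10 − 0.058·70) = 4900/99 ≈ 49.495
Max retention: S = 1000/(4900/99) − 10 = 500/49 in (≈ 10.204 in)
Initial abstraction Ia = S/5 = (500/49)/5 = 100/49 ≈ 2.041 in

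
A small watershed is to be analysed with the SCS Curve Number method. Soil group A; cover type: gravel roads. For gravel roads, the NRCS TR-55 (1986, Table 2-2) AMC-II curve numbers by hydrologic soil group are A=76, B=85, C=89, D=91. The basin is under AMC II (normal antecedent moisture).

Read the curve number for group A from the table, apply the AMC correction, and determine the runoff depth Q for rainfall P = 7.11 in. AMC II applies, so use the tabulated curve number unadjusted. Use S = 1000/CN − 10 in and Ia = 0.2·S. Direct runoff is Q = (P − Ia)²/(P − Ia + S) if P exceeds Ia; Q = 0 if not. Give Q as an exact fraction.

NRCS table: gravel roads, soil group A → CN(II) = 76
CN(II) = 76; AMC II needs no correction.
S = 1000/76 − 10 = 60/19 in ≈ 3.158 in
Ia = 0.2S: 0.2·3.158 = 0.632 in (exactly 12/19)
P − Ia = 7.110 − 0.632 = 12309/1900 ≈ 6.478 in (> 0, runoff occurs)
Q = (12309/1900)²/((12309/1900) + 60/19) = (151511481/3610000)/(18309/1900) = 50503827/11595700 in ≈ 4.355 in

Q = 50503827/11595700 in ≈ 4.355 in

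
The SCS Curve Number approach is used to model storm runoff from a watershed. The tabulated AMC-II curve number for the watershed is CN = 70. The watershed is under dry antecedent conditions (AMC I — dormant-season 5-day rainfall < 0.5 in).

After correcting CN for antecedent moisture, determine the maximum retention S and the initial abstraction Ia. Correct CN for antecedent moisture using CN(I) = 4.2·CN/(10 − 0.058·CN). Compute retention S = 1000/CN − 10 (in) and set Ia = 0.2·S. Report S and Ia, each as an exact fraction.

Adjust CN=70 to AMC I: 4.2·70/(10 − 0.058·70) → 294 ÷ (297/50) = 4900/99 ≈ 49.495
S = 1000/(4900/99) − 10 = 500/49 in ≈ 10.204 in
Initial abstraction Ia = S/5 = (500/49)/5 = 100/49 ≈ 2.041 in

S = 500/49 in ≈ 10.204 in; Ia = 100/49 in ≈ 2.041 in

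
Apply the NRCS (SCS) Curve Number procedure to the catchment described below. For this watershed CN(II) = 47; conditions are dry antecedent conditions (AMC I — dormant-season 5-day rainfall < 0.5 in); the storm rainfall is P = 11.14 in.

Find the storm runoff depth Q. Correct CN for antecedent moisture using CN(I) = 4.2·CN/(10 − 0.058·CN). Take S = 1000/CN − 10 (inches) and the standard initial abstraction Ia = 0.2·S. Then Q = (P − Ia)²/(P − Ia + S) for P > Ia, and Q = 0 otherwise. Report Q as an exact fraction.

CN(I) from CN(II)=47: (4.2·47)/(10 − 0.058·47) = 98700/3637 ≈ 27.138
S = 1000/(98700/3637) − 10 = 26500/987 in ≈ 26.849 in
Initial abstraction Ia = S/5 = (26500/987)/5 = 5300/987 ≈ 5.370 in
P − Ia = 11.140 − 5.370 = 284759/49350 ≈ 5.770 in (> 0, runoff occurs)
Runoff Q = (P−Ia)²/(P−Ia+S) = (5.770)²/(5.770+26.849) = 81087688081/79441606650 ≈ 1.021 in

Q = 81087688081/79441606650 in ≈ 1.021 in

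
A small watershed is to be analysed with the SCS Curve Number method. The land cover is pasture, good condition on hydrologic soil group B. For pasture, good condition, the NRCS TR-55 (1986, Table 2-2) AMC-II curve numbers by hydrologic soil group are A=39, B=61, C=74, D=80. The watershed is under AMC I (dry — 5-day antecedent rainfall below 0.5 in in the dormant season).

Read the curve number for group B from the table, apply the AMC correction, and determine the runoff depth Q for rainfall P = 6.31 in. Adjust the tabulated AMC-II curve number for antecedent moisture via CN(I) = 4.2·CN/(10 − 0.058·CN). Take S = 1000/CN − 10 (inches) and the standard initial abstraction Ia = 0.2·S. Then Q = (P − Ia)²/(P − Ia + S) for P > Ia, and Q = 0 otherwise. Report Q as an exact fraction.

NRCS table: pasture, good condition, soil group B → CN(II) = 61
Adjust CN=61 to AMC I: 4.2·61/(10 − 0.058·61) → (1281/5) ÷ (3231/500) = 42700/1077 ≈ 39.647
S = 1000/(42700/1077) − 10 = 6500/427 in ≈ 15.222 in
Ia = 0.2·(6500/427) = 1300/427 in ≈ 3.044 in
Since P=6.310 > Ia=3.044: effective rainfall P−Ia = 139437/42700 in
Q: (139437/42700)² ÷ (789437/42700) = 19442676969/33708959900 in (≈ 0.577 in)

Q = 19442676969/33708959900 in ≈ 0.577 in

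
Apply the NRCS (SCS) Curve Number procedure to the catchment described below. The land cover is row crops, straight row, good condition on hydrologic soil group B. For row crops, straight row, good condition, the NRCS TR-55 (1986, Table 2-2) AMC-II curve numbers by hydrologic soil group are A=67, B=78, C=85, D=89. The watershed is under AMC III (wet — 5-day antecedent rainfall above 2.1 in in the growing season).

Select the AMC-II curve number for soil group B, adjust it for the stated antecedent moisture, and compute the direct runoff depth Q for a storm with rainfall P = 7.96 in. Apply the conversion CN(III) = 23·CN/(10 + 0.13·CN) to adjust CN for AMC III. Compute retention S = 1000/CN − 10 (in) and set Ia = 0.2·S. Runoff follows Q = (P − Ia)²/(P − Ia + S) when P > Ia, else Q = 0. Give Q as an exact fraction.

Q = 29930038009/4496279775 in ≈ 6.657 in

NRCS table: row crops, straight row, good condition, soil group B → CN(II) = 78
Adjust CN=78 to AMC III: 23·78/(10 + 0.13·78) → 1794 ÷ (1007/50) = 89700/1007 ≈ 89.076
Retention S: 1000/CN − 10 with CN=89.076 → S = 1100/897 ≈ 1.226 in
Ia = 0.2·(1100/897) = 220/897 in ≈ 0.245 in
P − Ia = 7.960 − 0.245 = 173003/22425 ≈ 7.715 in (> 0, runoff occurs)
Q = (173003/22425)²/((173003/22425) + 1100/897) = (29930038009/502880625)/(200503/22425) = 29930038009/4496279775 in ≈ 6.657 in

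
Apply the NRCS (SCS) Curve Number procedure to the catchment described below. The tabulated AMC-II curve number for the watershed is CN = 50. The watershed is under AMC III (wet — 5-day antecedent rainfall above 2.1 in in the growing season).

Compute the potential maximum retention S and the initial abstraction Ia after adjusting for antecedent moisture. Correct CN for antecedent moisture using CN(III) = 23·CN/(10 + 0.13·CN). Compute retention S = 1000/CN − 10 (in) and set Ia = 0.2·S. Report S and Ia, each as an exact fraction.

Adjust CN=50 to AMC III: 23·50/(10 + 0.13·50) → 1150 ÷ (33/2) = 2300/33 ≈ 69.697
Retention S: 1000/CN − 10 with CN=69.697 → S = 100/23 ≈ 4.348 in
Ia = 0.2S: 0.2·4.348 = 0.870 in (exactly 20/23)

S = 100/23 in ≈ 4.348 in; Ia = 20/23 in ≈ 0.870 in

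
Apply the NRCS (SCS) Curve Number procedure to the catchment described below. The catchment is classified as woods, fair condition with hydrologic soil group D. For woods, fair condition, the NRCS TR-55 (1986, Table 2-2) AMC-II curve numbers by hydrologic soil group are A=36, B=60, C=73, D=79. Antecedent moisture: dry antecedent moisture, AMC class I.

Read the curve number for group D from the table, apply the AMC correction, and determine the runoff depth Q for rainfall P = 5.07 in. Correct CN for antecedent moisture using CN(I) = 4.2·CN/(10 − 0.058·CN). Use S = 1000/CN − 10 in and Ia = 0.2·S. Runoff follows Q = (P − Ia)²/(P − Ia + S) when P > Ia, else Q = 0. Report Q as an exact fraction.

NRCS table: woods, fair condition, soil group D → CN(II) = 79
CN(I) from CN(II)=79: (4.2·79)/(10 − 0.058·79) = 7900/129 ≈ 61.240
S = 1000/(7900/129) − 10 = 500/79 in ≈ 6.329 in
Ia = 0.2·(500/79) = 100/79 in ≈ 1.266 in
Excess rainfall: 5.070 − 1.266 = 3.804 in; P > Ia so Q > 0
Runoff Q = (P−Ia)²/(P−Ia+S) = (3.804)²/(3.804+6.329) = 903182809/632418700 ≈ 1.428 in

Q = 903182809/632418700 in ≈ 1.428 in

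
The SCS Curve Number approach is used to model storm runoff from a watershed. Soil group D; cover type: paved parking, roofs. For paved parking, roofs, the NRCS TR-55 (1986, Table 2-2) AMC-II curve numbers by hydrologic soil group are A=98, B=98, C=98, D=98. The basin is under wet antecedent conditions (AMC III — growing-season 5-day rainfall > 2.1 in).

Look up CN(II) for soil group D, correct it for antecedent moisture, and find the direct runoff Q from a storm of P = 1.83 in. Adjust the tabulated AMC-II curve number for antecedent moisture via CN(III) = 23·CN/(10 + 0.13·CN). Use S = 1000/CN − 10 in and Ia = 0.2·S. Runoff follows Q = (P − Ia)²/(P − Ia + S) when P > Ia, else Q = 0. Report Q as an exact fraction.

Q = 41714386081/24144960700 in ≈ 1.728 in

NRCS table: paved parking, roofs, soil group D → CN(II) = 98
Wet (AMC III): CN(III) = 23·98/(10 + 0.13·98) = 2254/(1137/50) = 112700/1137 ≈ 99.120
Max retention: S = 1000/(112700/1137) − 10 = 100/1127 in (≈ 0.089 in)
Ia = 0.2S: 0.2·0.089 = 0.018 in (exactly 20/1127)
Excess rainfall: 1.830 − 0.018 = 1.812 in; P > Ia so Q > 0
Q = (204241/112700)²/((204241/112700) + 100/1127) = (41714386081/12701290000)/(214241/112700) = 41714386081/24144960700 in ≈ 1.728 in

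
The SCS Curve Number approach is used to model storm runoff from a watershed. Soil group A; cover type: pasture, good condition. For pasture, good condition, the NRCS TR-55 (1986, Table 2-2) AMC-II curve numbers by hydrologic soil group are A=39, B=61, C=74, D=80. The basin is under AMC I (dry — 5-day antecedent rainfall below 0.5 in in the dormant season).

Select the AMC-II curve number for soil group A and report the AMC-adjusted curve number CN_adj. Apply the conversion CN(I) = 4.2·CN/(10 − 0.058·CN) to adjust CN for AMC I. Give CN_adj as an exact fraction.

CN_adj = 81900/3869 ≈ 21.168

NRCS table: pasture, good condition, soil group A → CN(II) = 39
Dry (AMC I): CN(I) = 4.2·39/(10 − 0.058·39) = (819/5)/(3869/500) = 81900/3869 ≈ 21.168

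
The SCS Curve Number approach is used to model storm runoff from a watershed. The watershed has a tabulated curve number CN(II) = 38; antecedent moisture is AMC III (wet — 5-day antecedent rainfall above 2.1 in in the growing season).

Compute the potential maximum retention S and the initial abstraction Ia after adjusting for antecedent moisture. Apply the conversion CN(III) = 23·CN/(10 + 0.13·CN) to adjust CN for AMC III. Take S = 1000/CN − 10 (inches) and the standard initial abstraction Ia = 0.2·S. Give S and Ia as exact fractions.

Adjust CN=38 to AMC III: 23·38/(10 + 0.13·38) → 874 ÷ (747/50) = 43700/747 ≈ 58.501
Retention S: 1000/CN − 10 with CN=58.501 → S = 3100/437 ≈ 7.094 in
Initial abstraction Ia = S/5 = (3100/437)/5 = 620/437 ≈ 1.419 in

S = 3100/437 in ≈ 7.094 in; Ia = 620/437 in ≈ 1.419 in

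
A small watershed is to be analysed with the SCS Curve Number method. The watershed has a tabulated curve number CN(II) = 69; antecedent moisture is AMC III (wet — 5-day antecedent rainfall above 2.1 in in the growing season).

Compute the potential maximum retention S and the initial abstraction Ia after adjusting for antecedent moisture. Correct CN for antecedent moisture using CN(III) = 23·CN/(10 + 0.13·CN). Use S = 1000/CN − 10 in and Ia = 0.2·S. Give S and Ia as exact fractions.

Wet (AMC III): CN(III) = 23·69/(10 + 0.13·69) = 1587/(1897/100) = 158700/1897 ≈ 83.658
S = 1000/(158700/1897) − 10 = 3100/1587 in ≈ 1.953 in
Initial abstraction Ia = S/5 = (3100/1587)/5 = 620/1587 ≈ 0.391 in

S = 3100/1587 in ≈ 1.953 in; Ia = 620/1587 in ≈ 0.391 in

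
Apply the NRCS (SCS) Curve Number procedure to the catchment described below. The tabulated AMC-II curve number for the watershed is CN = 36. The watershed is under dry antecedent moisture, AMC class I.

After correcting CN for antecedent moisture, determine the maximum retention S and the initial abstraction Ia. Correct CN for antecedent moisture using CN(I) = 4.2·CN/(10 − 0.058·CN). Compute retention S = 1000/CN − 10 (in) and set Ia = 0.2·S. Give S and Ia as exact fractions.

S = 8000/189 in ≈ 42.328 in; Ia = 1600/189 in ≈ 8.466 in

Adjust CN=36 to AMC I: 4.2·36/(10 − 0.058·36) → (756/5) ÷ (989/125) = 18900/989 ≈ 19.110
Retention S: 1000/CN − 10 with CN=19.110 → S = 8000/189 ≈ 42.328 in
Initial abstraction Ia = S/5 = (8000/189)/5 = 1600/189 ≈ 8.466 in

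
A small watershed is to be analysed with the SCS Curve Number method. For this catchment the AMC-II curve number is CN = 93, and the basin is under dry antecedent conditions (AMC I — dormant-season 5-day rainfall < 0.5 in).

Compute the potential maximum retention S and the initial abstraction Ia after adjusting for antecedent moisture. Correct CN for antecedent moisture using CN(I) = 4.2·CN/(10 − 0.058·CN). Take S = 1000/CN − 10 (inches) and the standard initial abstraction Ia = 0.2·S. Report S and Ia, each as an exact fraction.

S = 500/279 in ≈ 1.792 in; Ia = 100/279 in ≈ 0.358 in

Dry (AMC I): CN(I) = 4.2·93/(10 − 0.058·93) = (1953/5)/(2303/500) = 27900/329 ≈ 84.802
Retention S: 1000/CN − 10 with CN=84.802 → S = 500/279 ≈ 1.792 in
Ia = 0.2·(500/279) = 100/279 in ≈ 0.358 in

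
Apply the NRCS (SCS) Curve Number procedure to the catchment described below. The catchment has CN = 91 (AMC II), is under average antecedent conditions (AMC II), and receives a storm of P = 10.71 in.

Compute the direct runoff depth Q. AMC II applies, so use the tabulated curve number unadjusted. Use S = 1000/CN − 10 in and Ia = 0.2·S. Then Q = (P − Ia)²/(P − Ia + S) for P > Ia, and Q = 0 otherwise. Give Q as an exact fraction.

Q = 1016780769/105823900 in ≈ 9.608 in

CN(II) = 91; AMC II needs no correction.
S = 1000/91 − 10 = 90/91 in ≈ 0.989 in
Ia = 0.2S: 0.2·0.989 = 0.198 in (exactly 18/91)
P − Ia = 10.710 − 0.198 = 95661/9100 ≈ 10.512 in (> 0, runoff occurs)
Q: (95661/9100)² ÷ (104661/9100) = 1016780769/105823900 in (≈ 9.608 in)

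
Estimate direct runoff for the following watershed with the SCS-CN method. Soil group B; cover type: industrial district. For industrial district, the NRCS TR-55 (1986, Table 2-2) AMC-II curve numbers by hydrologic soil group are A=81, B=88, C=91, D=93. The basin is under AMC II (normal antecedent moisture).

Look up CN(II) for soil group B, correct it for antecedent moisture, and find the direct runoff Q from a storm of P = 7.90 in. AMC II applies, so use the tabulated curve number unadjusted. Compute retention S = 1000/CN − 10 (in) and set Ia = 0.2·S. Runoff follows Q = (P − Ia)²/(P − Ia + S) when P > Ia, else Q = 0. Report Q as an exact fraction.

NRCS table: industrial district, soil group B → CN(II) = 88
AMC II — tabulated CN = 88 applies directly.
S = 1000/88 − 10 = 15/11 in ≈ 1.364 in
Ia = 0.2·(15/11) = 3/11 in ≈ 0.273 in
P − Ia = 7.900 − 0.273 = 839/110 ≈ 7.627 in (> 0, runoff occurs)
Runoff Q = (P−Ia)²/(P−Ia+S) = (7.627)²/(7.627+1.364) = 703921/108790 ≈ 6.470 in

Q = 703921/108790 in ≈ 6.470 in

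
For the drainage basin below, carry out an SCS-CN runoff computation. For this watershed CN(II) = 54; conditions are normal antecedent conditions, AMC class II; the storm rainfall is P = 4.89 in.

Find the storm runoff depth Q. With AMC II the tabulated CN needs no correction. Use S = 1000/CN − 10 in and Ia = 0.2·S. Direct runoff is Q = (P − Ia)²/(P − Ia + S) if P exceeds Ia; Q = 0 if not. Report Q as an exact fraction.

Q = 74011609/85328100 in ≈ 0.867 in

Average conditions: CN = 54 (no AMC adjustment).
Max retention: S = 1000/54 − 10 = 230/27 in (≈ 8.519 in)
Initial abstraction Ia = S/5 = (230/27)/5 = 46/27 ≈ 1.704 in
P − Ia = 4.890 − 1.704 = 8603/2700 ≈ 3.186 in (> 0, runoff occurs)
Q = (8603/2700)²/((8603/2700) + 230/27) = (74011609/7290000)/(31603/2700) = 74011609/85328100 in ≈ 0.867 in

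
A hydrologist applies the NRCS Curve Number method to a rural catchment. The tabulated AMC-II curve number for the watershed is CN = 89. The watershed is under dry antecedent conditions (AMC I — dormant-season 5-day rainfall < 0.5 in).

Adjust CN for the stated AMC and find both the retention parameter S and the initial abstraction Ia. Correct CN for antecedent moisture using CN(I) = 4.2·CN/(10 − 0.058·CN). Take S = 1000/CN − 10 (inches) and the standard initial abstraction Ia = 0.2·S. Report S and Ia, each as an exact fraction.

Dry (AMC I): CN(I) = 4.2·89/(10 − 0.058·89) = (1869/5)/(2419/500) = 186900/2419 ≈ 77.263
S = 1000/(186900/2419) − 10 = 5500/1869 in ≈ 2.943 in
Initial abstraction Ia = S/5 = (5500/1869)/5 = 1100/1869 ≈ 0.589 in

S = 5500/1869 in ≈ 2.943 in; Ia = 1100/1869 in ≈ 0.589 in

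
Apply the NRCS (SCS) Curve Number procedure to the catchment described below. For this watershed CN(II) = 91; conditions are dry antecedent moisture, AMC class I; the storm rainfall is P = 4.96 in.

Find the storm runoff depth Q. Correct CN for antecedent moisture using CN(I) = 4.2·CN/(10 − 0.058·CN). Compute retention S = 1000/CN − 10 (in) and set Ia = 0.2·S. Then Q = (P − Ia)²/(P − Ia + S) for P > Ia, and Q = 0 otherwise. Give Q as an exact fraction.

Adjust CN=91 to AMC I: 4.2·91/(10 − 0.058·91) → (1911/5) ÷ (2361/500) = 63700/787 ≈ 80.940
S = 1000/(63700/787) − 10 = 1500/637 in ≈ 2.355 in
Ia = 0.2S: 0.2·2.355 = 0.471 in (exactly 300/637)
Since P=4.960 > Ia=0.471: effective rainfall P−Ia = 71488/15925 in
Runoff Q = (P−Ia)²/(P−Ia+S) = (4.489)²/(4.489+2.355) = 1277633536/433908475 ≈ 2.944 in

Q = 1277633536/433908475 in ≈ 2.944 in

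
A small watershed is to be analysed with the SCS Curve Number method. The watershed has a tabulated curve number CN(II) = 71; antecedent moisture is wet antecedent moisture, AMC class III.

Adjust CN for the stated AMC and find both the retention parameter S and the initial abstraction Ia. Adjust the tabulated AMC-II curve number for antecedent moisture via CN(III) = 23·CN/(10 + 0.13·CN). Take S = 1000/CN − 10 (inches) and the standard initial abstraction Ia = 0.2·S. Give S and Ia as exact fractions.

S = 2900/1633 in ≈ 1.776 in; Ia = 580/1633 in ≈ 0.355 in

Wet (AMC III): CN(III) = 23·71/(10 + 0.13·71) = 1633/(1923/100) = 163300/1923 ≈ 84.919
Max retention: S = 1000/(163300/1923) − 10 = 2900/1633 in (≈ 1.776 in)
Ia = 0.2S: 0.2·1.776 = 0.355 in (exactly 580/1633)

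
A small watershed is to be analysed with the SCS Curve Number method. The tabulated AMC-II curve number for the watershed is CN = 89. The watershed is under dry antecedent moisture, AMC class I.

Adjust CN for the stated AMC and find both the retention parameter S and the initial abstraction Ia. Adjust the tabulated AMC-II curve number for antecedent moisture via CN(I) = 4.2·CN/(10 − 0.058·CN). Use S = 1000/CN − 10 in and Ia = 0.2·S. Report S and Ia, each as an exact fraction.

S = 5500/1869 in ≈ 2.943 in; Ia = 1100/1869 in ≈ 0.589 in

CN(I) from CN(II)=89: (4.2·89)/(10 − 0.058·89) = 186900/2419 ≈ 77.263
Max retention: S = 1000/(186900/2419) − 10 = 5500/1869 in (≈ 2.943 in)
Initial abstraction Ia = S/5 = (5500/1869)/5 = 1100/1869 ≈ 0.589 in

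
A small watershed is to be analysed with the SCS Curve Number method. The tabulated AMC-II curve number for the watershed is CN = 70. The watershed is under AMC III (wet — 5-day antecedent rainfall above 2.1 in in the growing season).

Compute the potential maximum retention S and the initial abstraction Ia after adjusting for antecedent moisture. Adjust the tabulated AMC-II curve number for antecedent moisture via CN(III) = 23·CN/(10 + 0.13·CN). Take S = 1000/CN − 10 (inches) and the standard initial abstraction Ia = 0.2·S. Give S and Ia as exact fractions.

CN(III) from CN(II)=70: (23·70)/(10 + 0.13·70) = 16100/191 ≈ 84.293
Retention S: 1000/CN − 10 with CN=84.293 → S = 300/161 ≈ 1.863 in
Ia = 0.2·(300/161) = 60/161 in ≈ 0.373 in

S = 300/161 in ≈ 1.863 in; Ia = 60/161 in ≈ 0.373 in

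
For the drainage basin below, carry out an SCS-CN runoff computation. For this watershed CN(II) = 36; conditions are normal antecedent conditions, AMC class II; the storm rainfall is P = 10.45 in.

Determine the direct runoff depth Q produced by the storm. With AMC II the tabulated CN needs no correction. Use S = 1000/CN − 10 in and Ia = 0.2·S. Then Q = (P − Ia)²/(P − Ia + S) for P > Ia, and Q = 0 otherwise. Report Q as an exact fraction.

AMC II — tabulated CN = 36 applies directly.
Retention S: 1000/CN − 10 with CN=36.000 → S = 160/9 ≈ 17.778 in
Ia = 0.2S: 0.2·17.778 = 3.556 in (exactly 32/9)
Excess rainfall: 10.450 − 3.556 = 6.894 in; P > Ia so Q > 0
Runoff Q = (P−Ia)²/(P−Ia+S) = (6.894)²/(6.894+17.778) = 1540081/799380 ≈ 1.927 in

Q = 1540081/799380 in ≈ 1.927 in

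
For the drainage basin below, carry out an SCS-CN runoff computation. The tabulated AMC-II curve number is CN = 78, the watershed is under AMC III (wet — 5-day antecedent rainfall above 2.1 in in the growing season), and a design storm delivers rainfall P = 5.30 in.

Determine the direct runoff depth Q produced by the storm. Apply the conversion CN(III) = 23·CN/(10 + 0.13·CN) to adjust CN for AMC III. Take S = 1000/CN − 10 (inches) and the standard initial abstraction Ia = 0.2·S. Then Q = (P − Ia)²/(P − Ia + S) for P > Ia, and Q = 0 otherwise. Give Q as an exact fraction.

Q = 2055806281/505378770 in ≈ 4.068 in

Wet (AMC III): CN(III) = 23·78/(10 + 0.13·78) = 1794/(1007/50) = 89700/1007 ≈ 89.076
Retention S: 1000/CN − 10 with CN=89.076 → S = 1100/897 ≈ 1.226 in
Initial abstraction Ia = S/5 = (1100/897)/5 = 220/897 ≈ 0.245 in
Since P=5.300 > Ia=0.245: effective rainfall P−Ia = 45341/8970 in
Q = (45341/8970)²/((45341/8970) + 1100/897) = (2055806281/80460900)/(56341/8970) = 2055806281/505378770 in ≈ 4.068 in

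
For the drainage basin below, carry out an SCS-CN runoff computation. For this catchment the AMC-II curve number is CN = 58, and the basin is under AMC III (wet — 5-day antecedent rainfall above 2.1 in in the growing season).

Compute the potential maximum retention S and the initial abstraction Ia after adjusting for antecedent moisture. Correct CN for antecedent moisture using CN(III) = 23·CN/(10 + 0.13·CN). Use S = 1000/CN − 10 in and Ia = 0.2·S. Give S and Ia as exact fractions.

S = 2100/667 in ≈ 3.148 in; Ia = 420/667 in ≈ 0.630 in

Adjust CN=58 to AMC III: 23·58/(10 + 0.13·58) → 1334 ÷ (877/50) = 66700/877 ≈ 76.055
Retention S: 1000/CN − 10 with CN=76.055 → S = 2100/667 ≈ 3.148 in
Initial abstraction Ia = S/5 = (2100/667)/5 = 420/667 ≈ 0.630 in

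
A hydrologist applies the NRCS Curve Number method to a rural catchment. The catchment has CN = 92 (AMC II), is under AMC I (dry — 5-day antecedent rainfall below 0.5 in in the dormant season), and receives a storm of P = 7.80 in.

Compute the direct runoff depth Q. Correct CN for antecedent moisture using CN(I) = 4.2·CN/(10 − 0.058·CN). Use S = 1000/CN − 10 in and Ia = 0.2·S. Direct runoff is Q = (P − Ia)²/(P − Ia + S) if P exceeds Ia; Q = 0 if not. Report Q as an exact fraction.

Q = 318158569/55151355 in ≈ 5.769 in

CN(I) from CN(II)=92: (4.2·92)/(10 − 0.058·92) = 48300/583 ≈ 82.847
Max retention: S = 1000/(48300/583) − 10 = 1000/483 in (≈ 2.070 in)
Ia = 0.2S: 0.2·2.070 = 0.414 in (exactly 200/483)
Excess rainfall: 7.800 − 0.414 = 7.386 in; P > Ia so Q > 0
Runoff Q = (P−Ia)²/(P−Ia+S) = (7.386)²/(7.386+2.070) = 318158569/55151355 ≈ 5.769 in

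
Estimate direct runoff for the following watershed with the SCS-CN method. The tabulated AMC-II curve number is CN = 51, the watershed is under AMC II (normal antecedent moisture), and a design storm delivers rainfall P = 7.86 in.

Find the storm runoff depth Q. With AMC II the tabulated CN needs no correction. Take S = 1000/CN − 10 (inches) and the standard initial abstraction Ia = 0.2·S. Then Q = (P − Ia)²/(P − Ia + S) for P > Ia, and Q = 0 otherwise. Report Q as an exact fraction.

Q = 229310449/101089650 in ≈ 2.268 in

Average conditions: CN = 51 (no AMC adjustment).
Max retention: S = 1000/51 − 10 = 490/51 in (≈ 9.608 in)
Ia = 0.2S: 0.2·9.608 = 1.922 in (exactly 98/51)
Since P=7.860 > Ia=1.922: effective rainfall P−Ia = 15143/2550 in
Q: (15143/2550)² ÷ (39643/2550) = 229310449/101089650 in (≈ 2.268 in)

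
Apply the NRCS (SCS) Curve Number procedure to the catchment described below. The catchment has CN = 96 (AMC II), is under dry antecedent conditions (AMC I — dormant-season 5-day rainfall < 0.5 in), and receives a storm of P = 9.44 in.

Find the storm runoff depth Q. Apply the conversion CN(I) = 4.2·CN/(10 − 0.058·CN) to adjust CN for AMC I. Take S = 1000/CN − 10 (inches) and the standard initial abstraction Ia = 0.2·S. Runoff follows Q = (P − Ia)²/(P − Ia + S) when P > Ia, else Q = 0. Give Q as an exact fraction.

Q = 847450321/101543400 in ≈ 8.346 in

CN(I) from CN(II)=96: (4.2·96)/(10 − 0.058·96) = 25200/277 ≈ 90.975
S = 1000/(25200/277) − 10 = 125/126 in ≈ 0.992 in
Initial abstraction Ia = S/5 = (125/126)/5 = 25/126 ≈ 0.198 in
Excess rainfall: 9.440 − 0.198 = 9.242 in; P > Ia so Q > 0
Q = (29111/3150)²/((29111/3150) + 125/126) = (847450321/9922500)/(16118/1575) = 847450321/101543400 in ≈ 8.346 in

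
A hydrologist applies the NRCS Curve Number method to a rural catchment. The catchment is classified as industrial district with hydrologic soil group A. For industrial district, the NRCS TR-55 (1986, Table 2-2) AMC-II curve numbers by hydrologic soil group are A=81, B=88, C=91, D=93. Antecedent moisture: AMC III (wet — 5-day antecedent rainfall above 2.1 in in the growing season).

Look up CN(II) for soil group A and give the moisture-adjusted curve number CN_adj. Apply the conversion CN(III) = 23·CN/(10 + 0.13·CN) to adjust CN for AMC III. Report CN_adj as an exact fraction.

NRCS table: industrial district, soil group A → CN(II) = 81
CN(III) from CN(II)=81: (23·81)/(10 + 0.13·81) = 186300/2053 ≈ 90.745

CN_adj = 186300/2053 ≈ 90.745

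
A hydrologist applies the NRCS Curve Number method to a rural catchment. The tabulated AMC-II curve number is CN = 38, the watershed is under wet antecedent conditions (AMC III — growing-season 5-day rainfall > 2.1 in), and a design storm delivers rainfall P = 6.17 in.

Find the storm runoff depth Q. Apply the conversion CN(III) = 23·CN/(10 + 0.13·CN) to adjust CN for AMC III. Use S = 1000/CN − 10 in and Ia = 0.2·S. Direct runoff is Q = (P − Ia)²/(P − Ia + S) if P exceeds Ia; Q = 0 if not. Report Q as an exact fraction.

Wet (AMC III): CN(III) = 23·38/(10 + 0.13·38) = 874/(747/50) = 43700/747 ≈ 58.501
Max retention: S = 1000/(43700/747) − 10 = 3100/437 in (≈ 7.094 in)
Ia = 0.2S: 0.2·7.094 = 1.419 in (exactly 620/437)
P − Ia = 6.170 − 1.419 = 207629/43700 ≈ 4.751 in (> 0, runoff occurs)
Runoff Q = (P−Ia)²/(P−Ia+S) = (4.751)²/(4.751+7.094) = 43109801641/22620387300 ≈ 1.906 in

Q = 43109801641/22620387300 in ≈ 1.906 in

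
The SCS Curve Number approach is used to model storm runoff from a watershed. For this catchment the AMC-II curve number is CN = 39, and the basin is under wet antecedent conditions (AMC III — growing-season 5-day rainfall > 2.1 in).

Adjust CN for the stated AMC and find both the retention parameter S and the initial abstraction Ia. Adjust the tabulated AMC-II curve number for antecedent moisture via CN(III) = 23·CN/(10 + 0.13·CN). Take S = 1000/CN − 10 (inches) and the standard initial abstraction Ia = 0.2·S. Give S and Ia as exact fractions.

S = 6100/897 in ≈ 6.800 in; Ia = 1220/897 in ≈ 1.360 in

Adjust CN=39 to AMC III: 23·39/(10 + 0.13·39) → 897 ÷ (1507/100) = 89700/1507 ≈ 59.522
Retention S: 1000/CN − 10 with CN=59.522 → S = 6100/897 ≈ 6.800 in
Ia = 0.2S: 0.2·6.800 = 1.360 in (exactly 1220/897)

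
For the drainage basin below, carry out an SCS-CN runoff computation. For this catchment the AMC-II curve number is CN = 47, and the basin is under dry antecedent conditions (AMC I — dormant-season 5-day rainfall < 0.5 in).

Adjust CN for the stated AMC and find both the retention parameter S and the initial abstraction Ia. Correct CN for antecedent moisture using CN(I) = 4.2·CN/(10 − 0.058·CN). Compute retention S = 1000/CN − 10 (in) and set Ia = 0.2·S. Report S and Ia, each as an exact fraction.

S = 26500/987 in ≈ 26.849 in; Ia = 5300/987 in ≈ 5.370 in

Adjust CN=47 to AMC I: 4.2·47/(10 − 0.058·47) → (987/5) ÷ (3637/500) = 98700/3637 ≈ 27.138
S = 1000/(98700/3637) − 10 = 26500/987 in ≈ 26.849 in
Ia = 0.2·(26500/987) = 5300/987 in ≈ 5.370 in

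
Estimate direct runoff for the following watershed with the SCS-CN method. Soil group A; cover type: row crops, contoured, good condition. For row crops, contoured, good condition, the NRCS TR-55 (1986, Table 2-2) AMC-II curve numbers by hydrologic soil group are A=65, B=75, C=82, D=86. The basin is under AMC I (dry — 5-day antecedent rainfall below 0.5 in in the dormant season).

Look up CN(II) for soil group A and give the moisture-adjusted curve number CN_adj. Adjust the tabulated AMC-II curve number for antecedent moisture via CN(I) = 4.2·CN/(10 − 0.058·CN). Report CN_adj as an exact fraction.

NRCS table: row crops, contoured, good condition, soil group A → CN(II) = 65
Dry (AMC I): CN(I) = 4.2·65/(10 − 0.058·65) = 273/(623/100) = 3900/89 ≈ 43.820

CN_adj = 3900/89 ≈ 43.820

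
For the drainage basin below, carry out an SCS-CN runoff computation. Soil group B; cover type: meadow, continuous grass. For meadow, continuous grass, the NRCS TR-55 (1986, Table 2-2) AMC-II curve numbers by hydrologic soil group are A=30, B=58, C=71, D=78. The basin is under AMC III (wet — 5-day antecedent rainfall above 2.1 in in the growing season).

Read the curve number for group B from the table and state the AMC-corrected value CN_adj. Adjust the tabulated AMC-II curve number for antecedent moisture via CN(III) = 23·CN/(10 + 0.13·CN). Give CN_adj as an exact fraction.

NRCS table: meadow, continuous grass, soil group B → CN(II) = 58
Adjust CN=58 to AMC III: 23·58/(10 + 0.13·58) → 1334 ÷ (877/50) = 66700/877 ≈ 76.055

CN_adj = 66700/877 ≈ 76.055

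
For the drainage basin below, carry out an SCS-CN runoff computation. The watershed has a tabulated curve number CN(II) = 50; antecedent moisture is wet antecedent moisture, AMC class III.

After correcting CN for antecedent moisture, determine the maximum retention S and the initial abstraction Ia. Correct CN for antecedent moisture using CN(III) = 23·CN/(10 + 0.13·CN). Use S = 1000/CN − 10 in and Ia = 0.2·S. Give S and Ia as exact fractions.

S = 100/23 in ≈ 4.348 in; Ia = 20/23 in ≈ 0.870 in

CN(III) from CN(II)=50: (23·50)/(10 + 0.13·50) = 2300/33 ≈ 69.697
Retention S: 1000/CN − 10 with CN=69.697 → S = 100/23 ≈ 4.348 in
Ia = 0.2·(100/23) = 20/23 in ≈ 0.870 in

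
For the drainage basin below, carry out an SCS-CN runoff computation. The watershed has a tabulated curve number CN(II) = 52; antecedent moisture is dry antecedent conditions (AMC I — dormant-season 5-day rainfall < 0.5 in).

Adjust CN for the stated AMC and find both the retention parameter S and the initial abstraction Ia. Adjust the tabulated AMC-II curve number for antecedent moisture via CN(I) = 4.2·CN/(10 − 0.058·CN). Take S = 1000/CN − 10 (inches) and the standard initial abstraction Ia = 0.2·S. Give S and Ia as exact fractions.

CN(I) from CN(II)=52: (4.2·52)/(10 − 0.058·52) = 9100/291 ≈ 31.271
Max retention: S = 1000/(9100/291) − 10 = 2000/91 in (≈ 21.978 in)
Ia = 0.2S: 0.2·21.978 = 4.396 in (exactly 400/91)

S = 2000/91 in ≈ 21.978 in; Ia = 400/91 in ≈ 4.396 in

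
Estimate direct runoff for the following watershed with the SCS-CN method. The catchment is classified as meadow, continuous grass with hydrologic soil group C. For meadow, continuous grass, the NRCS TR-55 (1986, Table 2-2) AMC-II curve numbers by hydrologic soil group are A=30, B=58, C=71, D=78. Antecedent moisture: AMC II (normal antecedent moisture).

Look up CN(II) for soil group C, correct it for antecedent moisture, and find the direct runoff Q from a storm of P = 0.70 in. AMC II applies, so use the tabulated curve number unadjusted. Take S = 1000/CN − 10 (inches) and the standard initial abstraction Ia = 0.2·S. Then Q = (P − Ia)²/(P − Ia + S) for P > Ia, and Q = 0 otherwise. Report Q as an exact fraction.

NRCS table: meadow, continuous grass, soil group C → CN(II) = 71
CN(II) = 71; AMC II needs no correction.
S = 1000/71 − 10 = 290/71 in ≈ 4.085 in
Ia = 0.2·(290/71) = 58/71 in ≈ 0.817 in
P = 0.700 ≤ Ia = 0.817 in: entire storm abstracted, Q = 0.

Q = 0 in ≈ 0.000 in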